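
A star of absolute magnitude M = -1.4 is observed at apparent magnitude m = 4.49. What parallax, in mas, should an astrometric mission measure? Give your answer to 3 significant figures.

6.64 mas

m − M = 4.49 − (-1.4) = 5.89.
d = 10^((m−M)/5 + 1) = 10^2.178 = 150.66 pc.
p = 1/d = 1/150.66 = 0.0066375 arcsec = 6.6375 mas.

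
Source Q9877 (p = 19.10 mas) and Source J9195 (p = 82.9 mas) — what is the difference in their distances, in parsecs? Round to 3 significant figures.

40.3 pc

d_A = 1/0.01910″ = 52.356 pc; d_B = 1/0.08290″ = 12.063 pc.
|d_B − d_A| = |12.063 − 52.356| = 40.293 pc.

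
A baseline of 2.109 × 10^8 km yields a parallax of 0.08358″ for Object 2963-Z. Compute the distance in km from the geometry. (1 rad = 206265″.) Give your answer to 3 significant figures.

θ = 0.08358″ = 0.08358/206265 = 4.0521 × 10^-7 rad.
d = B/θ = (2.109 × 10^8) / (4.0521 × 10^-7) = 5.2047 × 10^14 km.

5.20 × 10^14 km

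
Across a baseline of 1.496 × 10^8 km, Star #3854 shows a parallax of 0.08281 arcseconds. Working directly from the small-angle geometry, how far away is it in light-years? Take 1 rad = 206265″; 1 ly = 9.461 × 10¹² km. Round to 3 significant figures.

39.4 ly

θ = 0.08281″ = 0.08281/206265 = 4.0147 × 10^-7 rad.
d = B/θ = (1.496 × 10^8) / (4.0147 × 10^-7) = 3.7263 × 10^14 km = (3.7263 × 10^14) / (9.461 × 10^12) ly = 39.386 ly.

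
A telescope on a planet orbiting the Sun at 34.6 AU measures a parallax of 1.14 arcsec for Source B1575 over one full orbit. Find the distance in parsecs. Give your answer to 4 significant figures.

30.35 pc

With baseline B (in AU) and parallax p (in arcsec), d = B/p parsecs.
d = 34.6 / 1.14 = 30.351 pc.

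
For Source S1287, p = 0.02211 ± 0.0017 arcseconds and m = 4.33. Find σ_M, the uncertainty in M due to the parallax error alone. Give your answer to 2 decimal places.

σ_M = 0.17 mag

M = m − 5 log₁₀ d + 5 = m + 5 log₁₀ p + 5, so ∂M/∂p = 5/(p ln 10).
σ_M = (5/ln 10) · (σ_p/p) = 2.1715 × 0.0017/0.02211 = 2.1715 × 0.076888 = 0.16696.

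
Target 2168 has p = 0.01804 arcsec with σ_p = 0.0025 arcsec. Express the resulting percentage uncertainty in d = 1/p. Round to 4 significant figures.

For d = 1/p, |σ_d/d| = |σ_p/p|.
σ_p/p = 0.0025 / 0.01804 = 0.13858 = 13.858%.

13.86%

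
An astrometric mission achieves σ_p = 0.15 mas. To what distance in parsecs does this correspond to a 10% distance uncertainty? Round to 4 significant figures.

666.7 pc

σ_d/d = σ_p/p, so the condition is σ_p/p ≤ 0.10, i.e. p ≥ σ_p/0.10.
p_min = 0.15/0.10 = 1.5 mas = 0.0015 arcsec.
d_max = 1/p_min = 1/0.0015 = 666.67 pc.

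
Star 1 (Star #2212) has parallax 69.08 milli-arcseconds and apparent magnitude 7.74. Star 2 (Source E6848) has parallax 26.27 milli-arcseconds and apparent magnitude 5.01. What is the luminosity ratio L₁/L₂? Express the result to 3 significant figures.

L₁/L₂ = 0.0117

d₁ = 1/p₁ = 1/0.06908″ = 14.476 pc; d₂ = 1/p₂ = 1/0.02627″ = 38.066 pc.
M₁ = m₁ − 5 log₁₀ d₁ + 5 = 7.74 − 5.8032 + 5 = 6.9368.
M₂ = 5.01 − 7.9027 + 5 = 2.1073.
L₁/L₂ = 10^(0.4(M₂ − M₁)) = 10^(0.4 × (-4.8295)) = 10^(-1.93180) = 0.0117.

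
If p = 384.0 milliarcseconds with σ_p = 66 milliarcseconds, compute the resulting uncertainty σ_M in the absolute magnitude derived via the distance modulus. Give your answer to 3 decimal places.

M = m − 5 log₁₀ d + 5 = m + 5 log₁₀ p + 5, so ∂M/∂p = 5/(p ln 10).
σ_M = (5/ln 10) · (σ_p/p) = 2.1715 × 66/384.0 = 2.1715 × 0.17188 = 0.37324.

σ_M = 0.373 mag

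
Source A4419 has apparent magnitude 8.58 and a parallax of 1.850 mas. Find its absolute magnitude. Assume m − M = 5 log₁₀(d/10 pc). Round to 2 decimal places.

M = -0.08

d = 1/p = 1/0.001850″ = 540.54 pc.
m − M = 5 log₁₀(540.54) − 5 = 13.6641 − 5 = 8.6641.
M = m − (m − M) = 8.58 − 8.6641 = -0.08.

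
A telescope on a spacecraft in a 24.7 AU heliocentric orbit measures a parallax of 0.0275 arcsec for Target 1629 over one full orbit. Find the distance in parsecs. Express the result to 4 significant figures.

With baseline B (in AU) and parallax p (in arcsec), d = B/p parsecs.
d = 24.7 / 0.0275 = 898.18 pc.

898.2 pc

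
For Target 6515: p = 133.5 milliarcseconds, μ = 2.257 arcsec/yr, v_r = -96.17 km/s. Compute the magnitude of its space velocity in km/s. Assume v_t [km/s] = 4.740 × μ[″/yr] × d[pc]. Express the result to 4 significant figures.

125.2 km/s

d = 1/p = 1/0.1335″ = 7.4906 pc.
v_t = 4.740 μ d = 4.740 × 2.257 × 7.4906 = 80.136 km/s.
v = √(v_r² + v_t²) = √((-96.17)² + 80.136²) = √15670.4 = 125.18 km/s.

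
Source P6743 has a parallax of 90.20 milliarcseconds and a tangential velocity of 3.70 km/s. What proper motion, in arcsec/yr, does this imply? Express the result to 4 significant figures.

d = 1/p = 1/0.09020″ = 11.086 pc.
μ = v_t / (4.74 d) = 3.70 / (4.74 × 11.086) = 3.70 / 52.548 = 0.070412 ″/yr.

0.07041 arcsec/yr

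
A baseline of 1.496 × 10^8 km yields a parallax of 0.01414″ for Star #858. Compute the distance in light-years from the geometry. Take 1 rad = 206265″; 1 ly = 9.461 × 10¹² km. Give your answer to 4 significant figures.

230.7 ly

θ = 0.01414″ = 0.01414/206265 = 6.8553 × 10^-8 rad.
d = B/θ = (1.496 × 10^8) / (6.8553 × 10^-8) = 2.1823 × 10^15 km = (2.1823 × 10^15) / (9.461 × 10^12) ly = 230.66 ly.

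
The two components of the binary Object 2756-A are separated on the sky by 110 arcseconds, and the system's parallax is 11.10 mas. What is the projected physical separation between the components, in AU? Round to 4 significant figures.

d = 1/p = 1/0.01110″ = 90.09 pc.
At distance d (pc), an angle of θ arcsec spans θ·d AU: s = 110 × 90.09 = 9909.9 AU.

9910 AU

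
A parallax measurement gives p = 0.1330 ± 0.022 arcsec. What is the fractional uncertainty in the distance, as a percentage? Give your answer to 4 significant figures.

16.54%

For d = 1/p, |σ_d/d| = |σ_p/p|.
σ_p/p = 0.022 / 0.1330 = 0.16541 = 16.541%.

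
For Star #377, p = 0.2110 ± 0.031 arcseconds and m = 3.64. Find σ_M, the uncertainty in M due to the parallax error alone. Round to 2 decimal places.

σ_M = 0.32 mag

M = m − 5 log₁₀ d + 5 = m + 5 log₁₀ p + 5, so ∂M/∂p = 5/(p ln 10).
σ_M = (5/ln 10) · (σ_p/p) = 2.1715 × 0.031/0.2110 = 2.1715 × 0.14692 = 0.31904.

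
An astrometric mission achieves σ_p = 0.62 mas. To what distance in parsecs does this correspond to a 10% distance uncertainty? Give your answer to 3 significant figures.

σ_d/d = σ_p/p, so the condition is σ_p/p ≤ 0.10, i.e. p ≥ σ_p/0.10.
p_min = 0.62/0.10 = 6.2 mas = 0.0062 arcsec.
d_max = 1/p_min = 1/0.0062 = 161.29 pc.

161 pc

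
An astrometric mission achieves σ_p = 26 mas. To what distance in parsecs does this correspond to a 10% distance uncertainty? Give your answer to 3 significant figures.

σ_d/d = σ_p/p, so the condition is σ_p/p ≤ 0.10, i.e. p ≥ σ_p/0.10.
p_min = 26/0.10 = 260 mas = 0.26 arcsec.
d_max = 1/p_min = 1/0.26 = 3.8462 pc.

3.85 pc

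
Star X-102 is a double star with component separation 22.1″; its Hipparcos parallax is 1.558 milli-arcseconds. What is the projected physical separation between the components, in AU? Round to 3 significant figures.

14200 AU

d = 1/p = 1/0.001558″ = 641.85 pc.
At distance d (pc), an angle of θ arcsec spans θ·d AU: s = 22.1 × 641.85 = 14185 AU.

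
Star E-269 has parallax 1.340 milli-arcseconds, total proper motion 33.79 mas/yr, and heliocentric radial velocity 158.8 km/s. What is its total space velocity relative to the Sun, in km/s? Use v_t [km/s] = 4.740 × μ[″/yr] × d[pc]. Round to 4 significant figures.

d = 1/p = 1/0.001340″ = 746.27 pc.
μ = 33.79 mas/yr = 0.03379 ″/yr.
v_t = 4.740 μ d = 4.740 × 0.03379 × 746.27 = 119.53 km/s.
v = √(v_r² + v_t²) = √(158.8² + 119.53²) = √39504.9 = 198.76 km/s.

198.8 km/s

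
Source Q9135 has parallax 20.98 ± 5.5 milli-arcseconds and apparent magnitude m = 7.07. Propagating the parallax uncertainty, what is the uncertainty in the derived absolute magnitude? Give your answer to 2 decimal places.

M = m − 5 log₁₀ d + 5 = m + 5 log₁₀ p + 5, so ∂M/∂p = 5/(p ln 10).
σ_M = (5/ln 10) · (σ_p/p) = 2.1715 × 5.5/20.98 = 2.1715 × 0.26215 = 0.56926.

σ_M = 0.57 mag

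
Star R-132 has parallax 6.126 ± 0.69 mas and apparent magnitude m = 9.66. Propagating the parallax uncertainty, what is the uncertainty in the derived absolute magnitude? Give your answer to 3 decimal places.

σ_M = 0.245 mag

M = m − 5 log₁₀ d + 5 = m + 5 log₁₀ p + 5, so ∂M/∂p = 5/(p ln 10).
σ_M = (5/ln 10) · (σ_p/p) = 2.1715 × 0.69/6.126 = 2.1715 × 0.11263 = 0.24458.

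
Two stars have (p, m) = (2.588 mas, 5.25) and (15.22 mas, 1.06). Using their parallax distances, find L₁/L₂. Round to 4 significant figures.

L₁/L₂ = 0.7293

d₁ = 1/p₁ = 1/0.002588″ = 386.4 pc; d₂ = 1/p₂ = 1/0.01522″ = 65.703 pc.
M₁ = m₁ − 5 log₁₀ d₁ + 5 = 5.25 − 12.9352 + 5 = -2.6852.
M₂ = 1.06 − 9.0879 + 5 = -3.0279.
L₁/L₂ = 10^(0.4(M₂ − M₁)) = 10^(0.4 × (-0.3427)) = 10^(-0.13708) = 0.72932.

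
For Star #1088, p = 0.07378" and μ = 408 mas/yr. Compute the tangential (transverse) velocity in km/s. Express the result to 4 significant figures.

d = 1/p = 1/0.07378″ = 13.554 pc.
μ = 408 mas/yr = 0.408 ″/yr.
v_t = 4.74 × μ × d = 4.74 × 0.408 × 13.554 = 26.212 km/s.

26.21 km/s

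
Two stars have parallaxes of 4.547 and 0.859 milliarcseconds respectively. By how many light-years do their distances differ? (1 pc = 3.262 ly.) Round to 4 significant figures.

d_A = 1/0.004547″ = 219.93 pc; d_B = 1/0.0008590″ = 1164.1 pc.
|d_B − d_A| = |1164.1 − 219.93| = 944.17 pc = 944.17 × 3.262 ly = 3079.9 ly.

3080 ly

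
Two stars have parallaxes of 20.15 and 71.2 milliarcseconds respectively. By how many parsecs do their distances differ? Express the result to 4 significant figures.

35.58 pc

d_A = 1/0.02015″ = 49.628 pc; d_B = 1/0.07120″ = 14.045 pc.
|d_B − d_A| = |14.045 − 49.628| = 35.583 pc.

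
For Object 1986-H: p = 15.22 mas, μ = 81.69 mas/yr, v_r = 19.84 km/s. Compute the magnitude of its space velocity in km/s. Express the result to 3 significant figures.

d = 1/p = 1/0.01522″ = 65.703 pc.
μ = 81.69 mas/yr = 0.08169 ″/yr.
v_t = 4.740 μ d = 4.740 × 0.08169 × 65.703 = 25.441 km/s.
v = √(v_r² + v_t²) = √(19.84² + 25.441²) = √1040.87 = 32.263 km/s.

32.3 km/s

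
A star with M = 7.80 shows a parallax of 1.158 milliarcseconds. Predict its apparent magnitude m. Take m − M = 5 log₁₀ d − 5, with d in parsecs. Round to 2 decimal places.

m = 17.48

d = 1/p = 1/0.001158″ = 863.56 pc.
m − M = 5 log₁₀ d − 5 = 5 log₁₀(863.56) − 5 = 14.6815 − 5 = 9.6815.
m = M + (m − M) = 7.80 + 9.6815 = 17.48.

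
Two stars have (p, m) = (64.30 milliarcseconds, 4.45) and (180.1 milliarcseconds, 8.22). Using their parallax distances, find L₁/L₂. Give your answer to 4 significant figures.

L₁/L₂ = 252.7

d₁ = 1/p₁ = 1/0.06430″ = 15.552 pc; d₂ = 1/p₂ = 1/0.1801″ = 5.5525 pc.
M₁ = m₁ − 5 log₁₀ d₁ + 5 = 4.45 − 5.9589 + 5 = 3.4911.
M₂ = 8.22 − 3.7224 + 5 = 9.4976.
L₁/L₂ = 10^(0.4(M₂ − M₁)) = 10^(0.4 × 6.0065) = 10^2.40260 = 252.7.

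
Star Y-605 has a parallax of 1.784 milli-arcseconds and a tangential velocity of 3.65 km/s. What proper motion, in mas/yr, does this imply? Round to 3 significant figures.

d = 1/p = 1/0.001784″ = 560.54 pc.
μ = v_t / (4.74 d) = 3.65 / (4.74 × 560.54) = 3.65 / 2657 = 0.0013737 ″/yr = 1.3737 mas/yr.

1.37 mas/yr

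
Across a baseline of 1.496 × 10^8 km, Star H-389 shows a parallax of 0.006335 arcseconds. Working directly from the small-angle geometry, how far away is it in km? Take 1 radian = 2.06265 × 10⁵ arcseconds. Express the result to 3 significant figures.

θ = 0.006335″ = 0.006335/206265 = 3.0713 × 10^-8 rad.
d = B/θ = (1.496 × 10^8) / (3.0713 × 10^-8) = 4.8709 × 10^15 km.

4.87 × 10^15 km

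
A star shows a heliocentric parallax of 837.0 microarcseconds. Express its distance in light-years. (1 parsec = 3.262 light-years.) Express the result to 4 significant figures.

p = 837.0 microarcseconds = 0.0008370 arcsec.
d = 1/p = 1/0.0008370 = 1194.7 pc.
In light-years: 1194.7 × 3.262 = 3897.1 ly.

3897 light years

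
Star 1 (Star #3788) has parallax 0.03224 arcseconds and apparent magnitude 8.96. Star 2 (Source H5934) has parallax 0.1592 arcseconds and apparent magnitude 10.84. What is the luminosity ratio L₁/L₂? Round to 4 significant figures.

d₁ = 1/p₁ = 1/0.03224″ = 31.017 pc; d₂ = 1/p₂ = 1/0.1592″ = 6.2814 pc.
M₁ = m₁ − 5 log₁₀ d₁ + 5 = 8.96 − 7.4580 + 5 = 6.5020.
M₂ = 10.84 − 3.9903 + 5 = 11.8497.
L₁/L₂ = 10^(0.4(M₂ − M₁)) = 10^(0.4 × 5.3477) = 10^2.13908 = 137.75.

L₁/L₂ = 137.8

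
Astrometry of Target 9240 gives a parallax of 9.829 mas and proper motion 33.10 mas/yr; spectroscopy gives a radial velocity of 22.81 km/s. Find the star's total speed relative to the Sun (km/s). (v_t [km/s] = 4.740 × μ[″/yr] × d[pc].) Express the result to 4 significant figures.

d = 1/p = 1/0.009829″ = 101.74 pc.
μ = 33.10 mas/yr = 0.03310 ″/yr.
v_t = 4.740 μ d = 4.740 × 0.03310 × 101.74 = 15.962 km/s.
v = √(v_r² + v_t²) = √(22.81² + 15.962²) = √775.082 = 27.84 km/s.

27.84 km/s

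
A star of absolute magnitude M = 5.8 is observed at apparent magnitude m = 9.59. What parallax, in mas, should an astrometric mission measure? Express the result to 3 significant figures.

m − M = 9.59 − 5.8 = 3.79.
d = 10^((m−M)/5 + 1) = 10^1.758 = 57.28 pc.
p = 1/d = 1/57.28 = 0.017458 arcsec = 17.458 mas.

17.5 mas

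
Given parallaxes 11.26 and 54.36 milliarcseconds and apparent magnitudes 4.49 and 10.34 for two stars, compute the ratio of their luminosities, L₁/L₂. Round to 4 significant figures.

d₁ = 1/p₁ = 1/0.01126″ = 88.81 pc; d₂ = 1/p₂ = 1/0.05436″ = 18.396 pc.
M₁ = m₁ − 5 log₁₀ d₁ + 5 = 4.49 − 9.7423 + 5 = -0.2523.
M₂ = 10.34 − 6.3236 + 5 = 9.0164.
L₁/L₂ = 10^(0.4(M₂ − M₁)) = 10^(0.4 × 9.2687) = 10^3.70748 = 5098.9.

L₁/L₂ = 5099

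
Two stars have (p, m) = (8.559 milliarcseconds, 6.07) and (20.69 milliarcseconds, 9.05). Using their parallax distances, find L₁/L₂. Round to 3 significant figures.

d₁ = 1/p₁ = 1/0.008559″ = 116.84 pc; d₂ = 1/p₂ = 1/0.02069″ = 48.333 pc.
M₁ = m₁ − 5 log₁₀ d₁ + 5 = 6.07 − 10.3380 + 5 = 0.7320.
M₂ = 9.05 − 8.4212 + 5 = 5.6288.
L₁/L₂ = 10^(0.4(M₂ − M₁)) = 10^(0.4 × 4.8968) = 10^1.95872 = 90.933.

L₁/L₂ = 90.9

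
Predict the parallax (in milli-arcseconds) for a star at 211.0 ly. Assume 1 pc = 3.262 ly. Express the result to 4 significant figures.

15.46 mas

d = 211.0 ly ÷ 3.262 = 64.684 pc.
p = 1/d = 1/64.684 = 0.01546 arcsec.
= 0.01546 × 1000 = 15.46 mas.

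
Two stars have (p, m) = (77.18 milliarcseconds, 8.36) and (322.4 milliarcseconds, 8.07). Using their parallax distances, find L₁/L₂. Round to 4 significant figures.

d₁ = 1/p₁ = 1/0.07718″ = 12.957 pc; d₂ = 1/p₂ = 1/0.3224″ = 3.1017 pc.
M₁ = m₁ − 5 log₁₀ d₁ + 5 = 8.36 − 5.5625 + 5 = 7.7975.
M₂ = 8.07 − 2.4580 + 5 = 10.6120.
L₁/L₂ = 10^(0.4(M₂ − M₁)) = 10^(0.4 × 2.8145) = 10^1.12580 = 13.36.

L₁/L₂ = 13.36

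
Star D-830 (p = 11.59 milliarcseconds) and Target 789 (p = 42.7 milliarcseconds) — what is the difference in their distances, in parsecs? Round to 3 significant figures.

d_A = 1/0.01159″ = 86.281 pc; d_B = 1/0.04270″ = 23.419 pc.
|d_B − d_A| = |23.419 − 86.281| = 62.862 pc.

62.9 pc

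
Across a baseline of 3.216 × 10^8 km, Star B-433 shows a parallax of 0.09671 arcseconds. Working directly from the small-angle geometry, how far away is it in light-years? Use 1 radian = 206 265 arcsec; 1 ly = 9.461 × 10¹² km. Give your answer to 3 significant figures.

72.5 ly

θ = 0.09671″ = 0.09671/206265 = 4.6886 × 10^-7 rad.
d = B/θ = (3.216 × 10^8) / (4.6886 × 10^-7) = 6.8592 × 10^14 km = (6.8592 × 10^14) / (9.461 × 10^12) ly = 72.5 ly.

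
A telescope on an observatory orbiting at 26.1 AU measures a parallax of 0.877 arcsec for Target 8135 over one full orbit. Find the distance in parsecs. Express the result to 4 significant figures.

29.76 pc

With baseline B (in AU) and parallax p (in arcsec), d = B/p parsecs.
d = 26.1 / 0.877 = 29.761 pc.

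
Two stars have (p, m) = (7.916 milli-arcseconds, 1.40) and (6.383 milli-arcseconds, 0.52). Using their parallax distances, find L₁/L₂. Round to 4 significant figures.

L₁/L₂ = 0.2891

d₁ = 1/p₁ = 1/0.007916″ = 126.33 pc; d₂ = 1/p₂ = 1/0.006383″ = 156.67 pc.
M₁ = m₁ − 5 log₁₀ d₁ + 5 = 1.40 − 10.5075 + 5 = -4.1075.
M₂ = 0.52 − 10.9749 + 5 = -5.4549.
L₁/L₂ = 10^(0.4(M₂ − M₁)) = 10^(0.4 × (-1.3474)) = 10^(-0.53896) = 0.28909.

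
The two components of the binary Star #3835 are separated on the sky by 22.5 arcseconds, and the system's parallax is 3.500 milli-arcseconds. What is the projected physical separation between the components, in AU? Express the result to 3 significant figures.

6430 AU

d = 1/p = 1/0.003500″ = 285.71 pc.
At distance d (pc), an angle of θ arcsec spans θ·d AU: s = 22.5 × 285.71 = 6428.5 AU.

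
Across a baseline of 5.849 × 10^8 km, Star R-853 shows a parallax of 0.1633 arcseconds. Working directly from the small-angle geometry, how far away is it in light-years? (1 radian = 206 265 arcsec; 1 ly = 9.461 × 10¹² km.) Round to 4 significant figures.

θ = 0.1633″ = 0.1633/206265 = 7.9170 × 10^-7 rad.
d = B/θ = (5.849 × 10^8) / (7.9170 × 10^-7) = 7.3879 × 10^14 km = (7.3879 × 10^14) / (9.461 × 10^12) ly = 78.088 ly.

78.09 ly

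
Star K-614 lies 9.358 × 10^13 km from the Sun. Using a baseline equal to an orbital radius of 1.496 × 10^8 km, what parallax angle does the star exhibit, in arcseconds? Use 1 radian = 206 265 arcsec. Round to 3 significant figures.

θ ≈ B/d = (1.496 × 10^8) / (9.358 × 10^13) = 1.5986 × 10^-6 rad.
In arcseconds: 1.5986 × 10^-6 × 206265 = 0.32974″.

0.330 arcsec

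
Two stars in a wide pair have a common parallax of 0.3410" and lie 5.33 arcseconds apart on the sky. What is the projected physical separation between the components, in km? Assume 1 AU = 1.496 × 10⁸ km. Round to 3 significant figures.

d = 1/p = 1/0.3410″ = 2.9326 pc.
At distance d (pc), an angle of θ arcsec spans θ·d AU: s = 5.33 × 2.9326 = 15.631 AU.
= 15.631 × 1.496 × 10⁸ km = 2.3384 × 10^9 km.

2.34 × 10^9 km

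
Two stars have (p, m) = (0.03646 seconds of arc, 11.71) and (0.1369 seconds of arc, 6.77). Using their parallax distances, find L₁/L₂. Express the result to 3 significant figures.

d₁ = 1/p₁ = 1/0.03646″ = 27.427 pc; d₂ = 1/p₂ = 1/0.1369″ = 7.3046 pc.
M₁ = m₁ − 5 log₁₀ d₁ + 5 = 11.71 − 7.1909 + 5 = 9.5191.
M₂ = 6.77 − 4.3180 + 5 = 7.4520.
L₁/L₂ = 10^(0.4(M₂ − M₁)) = 10^(0.4 × (-2.0671)) = 10^(-0.82684) = 0.14899.

L₁/L₂ = 0.149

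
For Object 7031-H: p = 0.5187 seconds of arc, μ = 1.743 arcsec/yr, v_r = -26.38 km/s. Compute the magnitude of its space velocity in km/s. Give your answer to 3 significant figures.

30.8 km/s

d = 1/p = 1/0.5187″ = 1.9279 pc.
v_t = 4.740 μ d = 4.740 × 1.743 × 1.9279 = 15.928 km/s.
v = √(v_r² + v_t²) = √((-26.38)² + 15.928²) = √949.606 = 30.816 km/s.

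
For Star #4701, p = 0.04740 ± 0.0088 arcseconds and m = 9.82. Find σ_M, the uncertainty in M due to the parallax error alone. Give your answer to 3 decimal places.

M = m − 5 log₁₀ d + 5 = m + 5 log₁₀ p + 5, so ∂M/∂p = 5/(p ln 10).
σ_M = (5/ln 10) · (σ_p/p) = 2.1715 × 0.0088/0.04740 = 2.1715 × 0.18565 = 0.40314.

σ_M = 0.403 mag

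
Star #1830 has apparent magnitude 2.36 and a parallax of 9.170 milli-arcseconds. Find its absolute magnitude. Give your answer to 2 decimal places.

M = -2.83

d = 1/p = 1/0.009170″ = 109.05 pc.
m − M = 5 log₁₀(109.05) − 5 = 10.1881 − 5 = 5.1881.
M = m − (m − M) = 2.36 − 5.1881 = -2.83.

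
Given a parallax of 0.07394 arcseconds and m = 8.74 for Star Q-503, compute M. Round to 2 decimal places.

d = 1/p = 1/0.07394″ = 13.524 pc.
m − M = 5 log₁₀(13.524) − 5 = 5.6555 − 5 = 0.6555.
M = m − (m − M) = 8.74 − 0.6555 = 8.08.

M = 8.08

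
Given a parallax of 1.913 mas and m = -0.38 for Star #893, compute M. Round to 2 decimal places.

d = 1/p = 1/0.001913″ = 522.74 pc.
m − M = 5 log₁₀(522.74) − 5 = 13.5914 − 5 = 8.5914.
M = m − (m − M) = -0.38 − 8.5914 = -8.97.

M = -8.97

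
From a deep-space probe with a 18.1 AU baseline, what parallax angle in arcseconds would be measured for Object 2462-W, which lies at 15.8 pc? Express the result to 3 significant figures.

1.15 arcsec

p (arcsec) = B (AU) / d (pc).
p = 18.1 / 15.8 = 1.1456 arcsec.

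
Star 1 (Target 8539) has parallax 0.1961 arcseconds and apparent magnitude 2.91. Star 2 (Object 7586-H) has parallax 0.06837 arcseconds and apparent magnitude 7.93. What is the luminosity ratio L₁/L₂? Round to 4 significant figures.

d₁ = 1/p₁ = 1/0.1961″ = 5.0994 pc; d₂ = 1/p₂ = 1/0.06837″ = 14.626 pc.
M₁ = m₁ − 5 log₁₀ d₁ + 5 = 2.91 − 3.5376 + 5 = 4.3724.
M₂ = 7.93 − 5.8256 + 5 = 7.1044.
L₁/L₂ = 10^(0.4(M₂ − M₁)) = 10^(0.4 × 2.7320) = 10^1.09280 = 12.382.

L₁/L₂ = 12.38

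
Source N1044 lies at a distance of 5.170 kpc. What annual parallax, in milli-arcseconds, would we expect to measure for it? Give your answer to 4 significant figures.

d = 5.170 kpc = 5170 pc.
p = 1/d = 1/5170 = 0.00019342 arcsec.
= 0.00019342 × 1000 = 0.19342 mas.

0.1934 mas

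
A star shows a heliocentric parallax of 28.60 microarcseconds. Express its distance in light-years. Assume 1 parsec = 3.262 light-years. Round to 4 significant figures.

114100 light years

p = 28.60 microarcseconds = 0.00002860 arcsec.
d = 1/p = 1/0.00002860 = 34965 pc.
In light-years: 34965 × 3.262 = 1.1406 × 10^5 ly.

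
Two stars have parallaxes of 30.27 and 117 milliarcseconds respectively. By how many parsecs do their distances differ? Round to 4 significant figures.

24.49 pc

d_A = 1/0.03027″ = 33.036 pc; d_B = 1/0.1170″ = 8.547 pc.
|d_B − d_A| = |8.547 − 33.036| = 24.489 pc.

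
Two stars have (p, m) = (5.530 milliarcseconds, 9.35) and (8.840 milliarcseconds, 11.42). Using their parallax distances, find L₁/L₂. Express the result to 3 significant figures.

d₁ = 1/p₁ = 1/0.005530″ = 180.83 pc; d₂ = 1/p₂ = 1/0.008840″ = 113.12 pc.
M₁ = m₁ − 5 log₁₀ d₁ + 5 = 9.35 − 11.2864 + 5 = 3.0636.
M₂ = 11.42 − 10.2677 + 5 = 6.1523.
L₁/L₂ = 10^(0.4(M₂ − M₁)) = 10^(0.4 × 3.0887) = 10^1.23548 = 17.198.

L₁/L₂ = 17.2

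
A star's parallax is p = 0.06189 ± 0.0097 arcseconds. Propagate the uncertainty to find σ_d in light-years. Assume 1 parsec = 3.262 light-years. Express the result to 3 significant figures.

8.26 ly

d = 1/p, so σ_d = σ_p / p².
σ_d = 0.00970 / (0.06189)² = 0.00970 / 0.0038304 = 2.5324 pc = 2.5324 × 3.262 ly = 8.2607 ly.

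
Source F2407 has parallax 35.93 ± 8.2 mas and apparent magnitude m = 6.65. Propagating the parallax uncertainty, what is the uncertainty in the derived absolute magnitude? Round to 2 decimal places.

σ_M = 0.50 mag

M = m − 5 log₁₀ d + 5 = m + 5 log₁₀ p + 5, so ∂M/∂p = 5/(p ln 10).
σ_M = (5/ln 10) · (σ_p/p) = 2.1715 × 8.2/35.93 = 2.1715 × 0.22822 = 0.49558.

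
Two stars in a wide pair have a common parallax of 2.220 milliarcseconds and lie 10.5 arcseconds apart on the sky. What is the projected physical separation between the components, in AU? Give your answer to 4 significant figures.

4730 AU

d = 1/p = 1/0.002220″ = 450.45 pc.
At distance d (pc), an angle of θ arcsec spans θ·d AU: s = 10.5 × 450.45 = 4729.7 AU.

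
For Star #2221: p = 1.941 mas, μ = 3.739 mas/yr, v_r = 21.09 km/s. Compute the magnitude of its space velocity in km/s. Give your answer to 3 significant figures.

23.0 km/s

d = 1/p = 1/0.001941″ = 515.2 pc.
μ = 3.739 mas/yr = 0.003739 ″/yr.
v_t = 4.740 μ d = 4.740 × 0.003739 × 515.2 = 9.1308 km/s.
v = √(v_r² + v_t²) = √(21.09² + 9.1308²) = √528.16 = 22.982 km/s.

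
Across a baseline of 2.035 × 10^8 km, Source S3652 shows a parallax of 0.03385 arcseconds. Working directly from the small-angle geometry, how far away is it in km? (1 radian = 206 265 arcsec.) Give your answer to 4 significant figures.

1.240 × 10^15 km

θ = 0.03385″ = 0.03385/206265 = 1.6411 × 10^-7 rad.
d = B/θ = (2.035 × 10^8) / (1.6411 × 10^-7) = 1.2400 × 10^15 km.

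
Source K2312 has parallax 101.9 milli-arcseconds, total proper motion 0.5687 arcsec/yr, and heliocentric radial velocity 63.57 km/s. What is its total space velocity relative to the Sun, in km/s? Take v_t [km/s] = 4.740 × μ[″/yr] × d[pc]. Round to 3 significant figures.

d = 1/p = 1/0.1019″ = 9.8135 pc.
v_t = 4.740 μ d = 4.740 × 0.5687 × 9.8135 = 26.454 km/s.
v = √(v_r² + v_t²) = √(63.57² + 26.454²) = √4740.96 = 68.855 km/s.

68.9 km/s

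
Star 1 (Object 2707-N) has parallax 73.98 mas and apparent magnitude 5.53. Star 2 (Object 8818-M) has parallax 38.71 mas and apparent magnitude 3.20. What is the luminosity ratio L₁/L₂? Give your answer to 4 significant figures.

L₁/L₂ = 0.03202

d₁ = 1/p₁ = 1/0.07398″ = 13.517 pc; d₂ = 1/p₂ = 1/0.03871″ = 25.833 pc.
M₁ = m₁ − 5 log₁₀ d₁ + 5 = 5.53 − 5.6544 + 5 = 4.8756.
M₂ = 3.20 − 7.0609 + 5 = 1.1391.
L₁/L₂ = 10^(0.4(M₂ − M₁)) = 10^(0.4 × (-3.7365)) = 10^(-1.49460) = 0.032018.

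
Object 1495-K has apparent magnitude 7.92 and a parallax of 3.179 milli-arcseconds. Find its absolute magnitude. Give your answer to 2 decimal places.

d = 1/p = 1/0.003179″ = 314.56 pc.
m − M = 5 log₁₀(314.56) − 5 = 12.4885 − 5 = 7.4885.
M = m − (m − M) = 7.92 − 7.4885 = 0.43.

M = 0.43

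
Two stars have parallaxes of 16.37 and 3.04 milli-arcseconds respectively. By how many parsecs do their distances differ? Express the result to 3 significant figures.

d_A = 1/0.01637″ = 61.087 pc; d_B = 1/0.003040″ = 328.95 pc.
|d_B − d_A| = |328.95 − 61.087| = 267.86 pc.

268 pc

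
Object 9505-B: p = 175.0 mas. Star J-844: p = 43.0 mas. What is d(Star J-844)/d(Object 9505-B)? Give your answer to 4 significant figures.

Since d = 1/p, d_B/d_A = p_A/p_B.
= 175.0 / 43.0 = 4.0698.

4.070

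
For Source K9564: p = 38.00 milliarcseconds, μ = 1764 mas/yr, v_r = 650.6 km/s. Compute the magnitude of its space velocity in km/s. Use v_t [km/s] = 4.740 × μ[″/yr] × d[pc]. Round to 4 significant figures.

d = 1/p = 1/0.03800″ = 26.316 pc.
μ = 1764 mas/yr = 1.764 ″/yr.
v_t = 4.740 μ d = 4.740 × 1.764 × 26.316 = 220.04 km/s.
v = √(v_r² + v_t²) = √(650.6² + 220.04²) = √471698 = 686.8 km/s.

686.8 km/s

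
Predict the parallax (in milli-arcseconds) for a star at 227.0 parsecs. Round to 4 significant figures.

4.405 mas

p = 1/d = 1/227 = 0.0044053 arcsec.
= 0.0044053 × 1000 = 4.4053 mas.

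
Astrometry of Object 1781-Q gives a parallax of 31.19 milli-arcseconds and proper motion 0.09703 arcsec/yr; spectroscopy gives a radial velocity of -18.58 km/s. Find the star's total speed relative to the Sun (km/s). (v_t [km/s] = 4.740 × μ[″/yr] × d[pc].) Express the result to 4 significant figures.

d = 1/p = 1/0.03119″ = 32.062 pc.
v_t = 4.740 μ d = 4.740 × 0.09703 × 32.062 = 14.746 km/s.
v = √(v_r² + v_t²) = √((-18.58)² + 14.746²) = √562.661 = 23.72 km/s.

23.72 km/s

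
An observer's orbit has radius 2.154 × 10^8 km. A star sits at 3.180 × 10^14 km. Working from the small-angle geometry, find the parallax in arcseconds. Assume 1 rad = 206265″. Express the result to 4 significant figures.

θ ≈ B/d = (2.154 × 10^8) / (3.180 × 10^14) = 6.7736 × 10^-7 rad.
In arcseconds: 6.7736 × 10^-7 × 206265 = 0.13972″.

0.1397 arcsec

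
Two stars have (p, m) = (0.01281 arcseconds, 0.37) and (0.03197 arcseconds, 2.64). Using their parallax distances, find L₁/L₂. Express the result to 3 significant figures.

d₁ = 1/p₁ = 1/0.01281″ = 78.064 pc; d₂ = 1/p₂ = 1/0.03197″ = 31.279 pc.
M₁ = m₁ − 5 log₁₀ d₁ + 5 = 0.37 − 9.4623 + 5 = -4.0923.
M₂ = 2.64 − 7.4763 + 5 = 0.1637.
L₁/L₂ = 10^(0.4(M₂ − M₁)) = 10^(0.4 × 4.2560) = 10^1.70240 = 50.396.

L₁/L₂ = 50.4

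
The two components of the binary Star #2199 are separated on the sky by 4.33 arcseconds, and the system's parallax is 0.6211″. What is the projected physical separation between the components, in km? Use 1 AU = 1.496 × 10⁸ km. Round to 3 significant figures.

d = 1/p = 1/0.6211″ = 1.61 pc.
At distance d (pc), an angle of θ arcsec spans θ·d AU: s = 4.33 × 1.61 = 6.9713 AU.
= 6.9713 × 1.496 × 10⁸ km = 1.0429 × 10^9 km.

1.04 × 10^9 km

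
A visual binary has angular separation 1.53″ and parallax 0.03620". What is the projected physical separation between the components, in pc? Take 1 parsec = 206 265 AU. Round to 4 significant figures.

0.0002049 pc

d = 1/p = 1/0.03620″ = 27.624 pc.
At distance d (pc), an angle of θ arcsec spans θ·d AU: s = 1.53 × 27.624 = 42.265 AU.
= 42.265 / 206265 = 0.00020491 pc.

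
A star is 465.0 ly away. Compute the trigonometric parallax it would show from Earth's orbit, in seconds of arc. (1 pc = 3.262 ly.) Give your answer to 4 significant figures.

0.007015 arcsec

d = 465.0 ly ÷ 3.262 = 142.55 pc.
p = 1/d = 1/142.55 = 0.0070151 arcsec.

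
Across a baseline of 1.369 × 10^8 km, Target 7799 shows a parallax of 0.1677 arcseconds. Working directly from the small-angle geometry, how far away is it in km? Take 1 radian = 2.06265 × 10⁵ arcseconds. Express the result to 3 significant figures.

θ = 0.1677″ = 0.1677/206265 = 8.1303 × 10^-7 rad.
d = B/θ = (1.369 × 10^8) / (8.1303 × 10^-7) = 1.6838 × 10^14 km.

1.68 × 10^14 km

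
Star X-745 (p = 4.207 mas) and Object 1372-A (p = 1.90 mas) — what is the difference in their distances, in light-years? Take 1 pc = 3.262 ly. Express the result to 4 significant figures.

d_A = 1/0.004207″ = 237.7 pc; d_B = 1/0.001900″ = 526.32 pc.
|d_B − d_A| = |526.32 − 237.7| = 288.62 pc = 288.62 × 3.262 ly = 941.48 ly.

941.5 ly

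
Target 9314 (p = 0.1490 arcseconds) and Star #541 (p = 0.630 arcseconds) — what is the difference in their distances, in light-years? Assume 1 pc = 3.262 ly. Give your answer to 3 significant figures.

16.7 ly

d_A = 1/0.1490″ = 6.7114 pc; d_B = 1/0.6300″ = 1.5873 pc.
|d_B − d_A| = |1.5873 − 6.7114| = 5.1241 pc = 5.1241 × 3.262 ly = 16.715 ly.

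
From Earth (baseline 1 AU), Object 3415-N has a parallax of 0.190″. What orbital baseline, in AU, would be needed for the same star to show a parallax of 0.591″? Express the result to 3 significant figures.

3.11 AU

Parallax scales linearly with baseline: p ∝ B, so B = p_target / p_Earth × 1 AU.
B = 0.591 / 0.190 = 3.1105 AU.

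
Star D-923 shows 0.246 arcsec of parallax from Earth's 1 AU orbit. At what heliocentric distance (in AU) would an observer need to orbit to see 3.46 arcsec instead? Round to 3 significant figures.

14.1 AU

Parallax scales linearly with baseline: p ∝ B, so B = p_target / p_Earth × 1 AU.
B = 3.46 / 0.246 = 14.065 AU.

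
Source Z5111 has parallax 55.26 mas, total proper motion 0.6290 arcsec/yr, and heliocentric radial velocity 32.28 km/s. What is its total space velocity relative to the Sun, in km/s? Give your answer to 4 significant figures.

d = 1/p = 1/0.05526″ = 18.096 pc.
v_t = 4.740 μ d = 4.740 × 0.6290 × 18.096 = 53.953 km/s.
v = √(v_r² + v_t²) = √(32.28² + 53.953²) = √3952.92 = 62.872 km/s.

62.87 km/s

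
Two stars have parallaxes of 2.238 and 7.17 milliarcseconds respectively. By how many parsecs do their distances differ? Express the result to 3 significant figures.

d_A = 1/0.002238″ = 446.83 pc; d_B = 1/0.007170″ = 139.47 pc.
|d_B − d_A| = |139.47 − 446.83| = 307.36 pc.

307 pc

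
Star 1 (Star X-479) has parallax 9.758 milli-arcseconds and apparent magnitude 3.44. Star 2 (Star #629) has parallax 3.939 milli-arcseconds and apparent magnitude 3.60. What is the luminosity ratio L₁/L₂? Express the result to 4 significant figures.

L₁/L₂ = 0.1888

d₁ = 1/p₁ = 1/0.009758″ = 102.48 pc; d₂ = 1/p₂ = 1/0.003939″ = 253.87 pc.
M₁ = m₁ − 5 log₁₀ d₁ + 5 = 3.44 − 10.0532 + 5 = -1.6132.
M₂ = 3.60 − 12.0231 + 5 = -3.4231.
L₁/L₂ = 10^(0.4(M₂ − M₁)) = 10^(0.4 × (-1.8099)) = 10^(-0.72396) = 0.18882.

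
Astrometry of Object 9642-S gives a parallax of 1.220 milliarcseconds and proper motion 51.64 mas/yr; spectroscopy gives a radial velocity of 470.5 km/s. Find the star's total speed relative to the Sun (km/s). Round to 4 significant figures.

511.5 km/s

d = 1/p = 1/0.001220″ = 819.67 pc.
μ = 51.64 mas/yr = 0.05164 ″/yr.
v_t = 4.740 μ d = 4.740 × 0.05164 × 819.67 = 200.63 km/s.
v = √(v_r² + v_t²) = √(470.5² + 200.63²) = √261623 = 511.49 km/s.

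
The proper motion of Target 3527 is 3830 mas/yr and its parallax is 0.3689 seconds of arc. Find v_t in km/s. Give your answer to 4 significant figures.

d = 1/p = 1/0.3689″ = 2.7108 pc.
μ = 3830 mas/yr = 3.83 ″/yr.
v_t = 4.74 × μ × d = 4.74 × 3.83 × 2.7108 = 49.212 km/s.

49.21 km/s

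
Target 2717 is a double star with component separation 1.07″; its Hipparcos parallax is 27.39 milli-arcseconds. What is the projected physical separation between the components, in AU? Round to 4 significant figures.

39.07 AU

d = 1/p = 1/0.02739″ = 36.51 pc.
At distance d (pc), an angle of θ arcsec spans θ·d AU: s = 1.07 × 36.51 = 39.066 AU.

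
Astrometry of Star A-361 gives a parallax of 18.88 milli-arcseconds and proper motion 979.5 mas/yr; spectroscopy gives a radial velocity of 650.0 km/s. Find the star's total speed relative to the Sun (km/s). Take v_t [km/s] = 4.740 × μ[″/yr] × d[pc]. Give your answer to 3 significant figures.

d = 1/p = 1/0.01888″ = 52.966 pc.
μ = 979.5 mas/yr = 0.9795 ″/yr.
v_t = 4.740 μ d = 4.740 × 0.9795 × 52.966 = 245.91 km/s.
v = √(v_r² + v_t²) = √(650.0² + 245.91²) = √482972 = 694.96 km/s.

695 km/s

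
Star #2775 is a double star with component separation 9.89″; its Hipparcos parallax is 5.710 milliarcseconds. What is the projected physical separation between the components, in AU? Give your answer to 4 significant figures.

1732 AU

d = 1/p = 1/0.005710″ = 175.13 pc.
At distance d (pc), an angle of θ arcsec spans θ·d AU: s = 9.89 × 175.13 = 1732 AU.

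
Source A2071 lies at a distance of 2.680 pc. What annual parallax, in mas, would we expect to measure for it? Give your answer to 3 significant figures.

373 mas

p = 1/d = 1/2.68 = 0.37313 arcsec.
= 0.37313 × 1000 = 373.13 mas.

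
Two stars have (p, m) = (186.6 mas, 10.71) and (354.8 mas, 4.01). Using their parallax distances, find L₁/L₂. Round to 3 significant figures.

L₁/L₂ = 0.00755

d₁ = 1/p₁ = 1/0.1866″ = 5.3591 pc; d₂ = 1/p₂ = 1/0.3548″ = 2.8185 pc.
M₁ = m₁ − 5 log₁₀ d₁ + 5 = 10.71 − 3.6455 + 5 = 12.0645.
M₂ = 4.01 − 2.2501 + 5 = 6.7599.
L₁/L₂ = 10^(0.4(M₂ − M₁)) = 10^(0.4 × (-5.3046)) = 10^(-2.12184) = 0.0075537.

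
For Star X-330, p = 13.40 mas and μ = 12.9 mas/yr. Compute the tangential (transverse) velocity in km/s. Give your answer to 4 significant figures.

d = 1/p = 1/0.01340″ = 74.627 pc.
μ = 12.9 mas/yr = 0.0129 ″/yr.
v_t = 4.74 × μ × d = 4.74 × 0.0129 × 74.627 = 4.5631 km/s.

4.563 km/s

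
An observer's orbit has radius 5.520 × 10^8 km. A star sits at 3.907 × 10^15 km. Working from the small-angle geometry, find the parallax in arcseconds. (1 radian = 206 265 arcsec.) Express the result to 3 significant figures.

θ ≈ B/d = (5.520 × 10^8) / (3.907 × 10^15) = 1.4128 × 10^-7 rad.
In arcseconds: 1.4128 × 10^-7 × 206265 = 0.029141″.

0.0291 arcsec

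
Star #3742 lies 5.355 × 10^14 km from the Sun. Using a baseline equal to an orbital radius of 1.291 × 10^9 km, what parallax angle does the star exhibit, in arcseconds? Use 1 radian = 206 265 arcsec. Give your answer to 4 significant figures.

θ ≈ B/d = (1.291 × 10^9) / (5.355 × 10^14) = 2.4108 × 10^-6 rad.
In arcseconds: 2.4108 × 10^-6 × 206265 = 0.49726″.

0.4973 arcsec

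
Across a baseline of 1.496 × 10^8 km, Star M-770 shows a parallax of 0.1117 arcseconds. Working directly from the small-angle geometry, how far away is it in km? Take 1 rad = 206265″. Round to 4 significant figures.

θ = 0.1117″ = 0.1117/206265 = 5.4154 × 10^-7 rad.
d = B/θ = (1.496 × 10^8) / (5.4154 × 10^-7) = 2.7625 × 10^14 km.

2.763 × 10^14 km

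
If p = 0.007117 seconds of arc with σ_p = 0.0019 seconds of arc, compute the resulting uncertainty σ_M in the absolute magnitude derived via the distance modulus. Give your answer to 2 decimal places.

σ_M = 0.58 mag

M = m − 5 log₁₀ d + 5 = m + 5 log₁₀ p + 5, so ∂M/∂p = 5/(p ln 10).
σ_M = (5/ln 10) · (σ_p/p) = 2.1715 × 0.0019/0.007117 = 2.1715 × 0.26697 = 0.57973.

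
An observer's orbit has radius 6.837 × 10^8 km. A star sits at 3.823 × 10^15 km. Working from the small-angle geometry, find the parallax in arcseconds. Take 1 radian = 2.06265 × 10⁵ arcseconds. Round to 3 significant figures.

0.0369 arcsec

θ ≈ B/d = (6.837 × 10^8) / (3.823 × 10^15) = 1.7884 × 10^-7 rad.
In arcseconds: 1.7884 × 10^-7 × 206265 = 0.036888″.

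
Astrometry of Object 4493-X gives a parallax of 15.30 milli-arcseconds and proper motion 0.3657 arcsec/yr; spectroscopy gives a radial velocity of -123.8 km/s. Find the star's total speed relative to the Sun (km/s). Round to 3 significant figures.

d = 1/p = 1/0.01530″ = 65.359 pc.
v_t = 4.740 μ d = 4.740 × 0.3657 × 65.359 = 113.29 km/s.
v = √(v_r² + v_t²) = √((-123.8)² + 113.29²) = √28161.1 = 167.81 km/s.

168 km/s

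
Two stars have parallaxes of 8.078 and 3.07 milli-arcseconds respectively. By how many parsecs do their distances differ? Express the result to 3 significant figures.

202 pc

d_A = 1/0.008078″ = 123.79 pc; d_B = 1/0.003070″ = 325.73 pc.
|d_B − d_A| = |325.73 − 123.79| = 201.94 pc.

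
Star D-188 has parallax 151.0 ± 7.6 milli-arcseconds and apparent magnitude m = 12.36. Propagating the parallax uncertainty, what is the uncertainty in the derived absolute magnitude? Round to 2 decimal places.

M = m − 5 log₁₀ d + 5 = m + 5 log₁₀ p + 5, so ∂M/∂p = 5/(p ln 10).
σ_M = (5/ln 10) · (σ_p/p) = 2.1715 × 7.6/151.0 = 2.1715 × 0.050331 = 0.10929.

σ_M = 0.11 mag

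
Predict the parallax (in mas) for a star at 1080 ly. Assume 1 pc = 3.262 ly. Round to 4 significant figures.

d = 1080 ly ÷ 3.262 = 331.09 pc.
p = 1/d = 1/331.09 = 0.0030203 arcsec.
= 0.0030203 × 1000 = 3.0203 mas.

3.020 mas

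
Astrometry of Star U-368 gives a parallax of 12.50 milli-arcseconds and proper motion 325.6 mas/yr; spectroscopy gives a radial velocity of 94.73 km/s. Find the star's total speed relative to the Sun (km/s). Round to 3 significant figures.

d = 1/p = 1/0.01250″ = 80 pc.
μ = 325.6 mas/yr = 0.3256 ″/yr.
v_t = 4.740 μ d = 4.740 × 0.3256 × 80 = 123.47 km/s.
v = √(v_r² + v_t²) = √(94.73² + 123.47²) = √24218.6 = 155.62 km/s.

156 km/s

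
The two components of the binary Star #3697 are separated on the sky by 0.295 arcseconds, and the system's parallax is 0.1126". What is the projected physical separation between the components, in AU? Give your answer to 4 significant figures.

d = 1/p = 1/0.1126″ = 8.881 pc.
At distance d (pc), an angle of θ arcsec spans θ·d AU: s = 0.295 × 8.881 = 2.6199 AU.

2.620 AU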